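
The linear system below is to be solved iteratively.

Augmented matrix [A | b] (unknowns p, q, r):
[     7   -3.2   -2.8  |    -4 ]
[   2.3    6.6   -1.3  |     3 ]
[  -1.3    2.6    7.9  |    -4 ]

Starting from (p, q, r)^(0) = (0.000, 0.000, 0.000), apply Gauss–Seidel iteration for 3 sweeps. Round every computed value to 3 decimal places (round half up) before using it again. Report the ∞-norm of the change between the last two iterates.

Iteration 1:
  p = (-4 - (-3.2)·0.000 - (-2.8)·0.000) / (7) = -0.571
  q = (3 - (2.3)·-0.571 - (-1.3)·0.000) / (6.6) = 0.654
  r = (-4 - (-1.3)·-0.571 - (2.6)·0.654) / (7.9) = -0.816
Iteration 2:
  p = (-4 - (-3.2)·0.654 - (-2.8)·-0.816) / (7) = -0.599
  q = (3 - (2.3)·-0.599 - (-1.3)·-0.816) / (6.6) = 0.503
  r = (-4 - (-1.3)·-0.599 - (2.6)·0.503) / (7.9) = -0.770
Iteration 3:
  p = (-4 - (-3.2)·0.503 - (-2.8)·-0.770) / (7) = -0.649
  q = (3 - (2.3)·-0.649 - (-1.3)·-0.770) / (6.6) = 0.529
  r = (-4 - (-1.3)·-0.649 - (2.6)·0.529) / (7.9) = -0.787
Change: (-0.050, 0.026, -0.017) → max |·| = 0.050

0.050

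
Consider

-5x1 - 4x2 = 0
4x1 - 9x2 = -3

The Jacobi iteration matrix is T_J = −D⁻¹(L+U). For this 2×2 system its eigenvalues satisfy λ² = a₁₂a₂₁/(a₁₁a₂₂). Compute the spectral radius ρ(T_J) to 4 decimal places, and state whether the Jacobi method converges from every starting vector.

a₁₂a₂₁/(a₁₁a₂₂) = (-4)·(4) / ((-5)·(-9)) = -0.355556
ρ = √|-0.355556| = √0.355556 = 0.5963
ρ < 1, so Jacobi converges

0.5963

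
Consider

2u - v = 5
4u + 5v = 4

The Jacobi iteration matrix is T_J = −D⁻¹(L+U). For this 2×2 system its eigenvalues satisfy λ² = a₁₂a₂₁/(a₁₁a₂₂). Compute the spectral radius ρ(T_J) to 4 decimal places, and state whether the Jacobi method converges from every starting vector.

0.6325

a₁₂a₂₁/(a₁₁a₂₂) = (-1)·(4) / ((2)·(5)) = -0.400000
ρ = √|-0.400000| = √0.400000 = 0.6325
ρ < 1, so Jacobi converges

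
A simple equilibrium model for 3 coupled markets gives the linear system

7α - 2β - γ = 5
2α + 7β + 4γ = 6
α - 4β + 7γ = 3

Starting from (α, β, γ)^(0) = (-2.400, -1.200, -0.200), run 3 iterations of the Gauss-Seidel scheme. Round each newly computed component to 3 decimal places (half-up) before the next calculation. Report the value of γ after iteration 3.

0.586

Iteration 1:
  α = (5 - (-2)·-1.200 - (-1)·-0.200) / (7) = 0.343
  β = (6 - (2)·0.343 - (4)·-0.200) / (7) = 0.873
  γ = (3 - (1)·0.343 - (-4)·0.873) / (7) = 0.878
Iteration 2:
  α = (5 - (-2)·0.873 - (-1)·0.878) / (7) = 1.089
  β = (6 - (2)·1.089 - (4)·0.878) / (7) = 0.044
  γ = (3 - (1)·1.089 - (-4)·0.044) / (7) = 0.298
Iteration 3:
  α = (5 - (-2)·0.044 - (-1)·0.298) / (7) = 0.769
  β = (6 - (2)·0.769 - (4)·0.298) / (7) = 0.467
  γ = (3 - (1)·0.769 - (-4)·0.467) / (7) = 0.586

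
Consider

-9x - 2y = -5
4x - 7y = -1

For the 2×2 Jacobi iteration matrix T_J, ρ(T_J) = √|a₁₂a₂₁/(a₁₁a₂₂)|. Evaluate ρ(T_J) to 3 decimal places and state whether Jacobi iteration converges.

0.356

a₁₂a₂₁/(a₁₁a₂₂) = (-2)·(4) / ((-9)·(-7)) = -0.126984
ρ = √|-0.126984| = √0.126984 = 0.356
ρ < 1, so Jacobi converges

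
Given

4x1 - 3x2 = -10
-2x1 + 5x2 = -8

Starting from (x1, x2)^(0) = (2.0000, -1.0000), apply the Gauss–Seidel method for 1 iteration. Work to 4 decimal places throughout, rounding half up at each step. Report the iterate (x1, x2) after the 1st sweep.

(-3.2500, -2.9000)

Iteration 1:
  x1 = (-10 - (-3)·-1.0000) / (4) = -3.2500
  x2 = (-8 - (-2)·-3.2500) / (5) = -2.9000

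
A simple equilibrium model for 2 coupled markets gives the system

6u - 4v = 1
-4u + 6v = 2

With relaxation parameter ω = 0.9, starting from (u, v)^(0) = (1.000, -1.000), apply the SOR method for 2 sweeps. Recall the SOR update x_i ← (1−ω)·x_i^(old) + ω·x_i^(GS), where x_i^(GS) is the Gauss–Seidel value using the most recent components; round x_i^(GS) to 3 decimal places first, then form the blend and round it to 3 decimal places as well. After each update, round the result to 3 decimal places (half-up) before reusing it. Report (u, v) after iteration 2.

(0.109, 0.364)

Iteration 1:
  u: GS value = (1 - (-4)·-1.000) / (6) = -0.500;  u ← (1−ω)·1.000 + ω·-0.500 = -0.350
  v: GS value = (2 - (-4)·-0.350) / (6) = 0.100;  v ← (1−ω)·-1.000 + ω·0.100 = -0.010
Iteration 2:
  u: GS value = (1 - (-4)·-0.010) / (6) = 0.160;  u ← (1−ω)·-0.350 + ω·0.160 = 0.109
  v: GS value = (2 - (-4)·0.109) / (6) = 0.406;  v ← (1−ω)·-0.010 + ω·0.406 = 0.364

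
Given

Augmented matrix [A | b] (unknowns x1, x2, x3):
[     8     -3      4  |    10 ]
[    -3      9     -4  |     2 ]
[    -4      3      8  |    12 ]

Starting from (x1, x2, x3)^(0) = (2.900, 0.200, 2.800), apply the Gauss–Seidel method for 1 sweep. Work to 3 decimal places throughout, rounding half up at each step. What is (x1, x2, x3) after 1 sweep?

(-0.075, 1.442, 0.922)

Iteration 1:
  x1 = (10 - (-3)·0.200 - (4)·2.800) / (8) = -0.075
  x2 = (2 - (-3)·-0.075 - (-4)·2.800) / (9) = 1.442
  x3 = (12 - (-4)·-0.075 - (3)·1.442) / (8) = 0.922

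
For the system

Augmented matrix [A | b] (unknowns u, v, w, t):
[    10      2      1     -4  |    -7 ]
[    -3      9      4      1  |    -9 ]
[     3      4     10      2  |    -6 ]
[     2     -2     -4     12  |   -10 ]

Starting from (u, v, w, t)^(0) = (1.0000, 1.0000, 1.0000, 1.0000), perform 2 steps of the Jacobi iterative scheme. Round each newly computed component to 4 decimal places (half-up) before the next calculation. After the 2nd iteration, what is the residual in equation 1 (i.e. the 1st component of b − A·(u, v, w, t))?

-6.9053

Iteration 1:
  u = (-7 - (2)·1.0000 - (1)·1.0000 - (-4)·1.0000) / (10) = -0.6000
  v = (-9 - (-3)·1.0000 - (4)·1.0000 - (1)·1.0000) / (9) = -1.2222
  w = (-6 - (3)·1.0000 - (4)·1.0000 - (2)·1.0000) / (10) = -1.5000
  t = (-10 - (2)·1.0000 - (-2)·1.0000 - (-4)·1.0000) / (12) = -0.5000
Iteration 2:
  u = (-7 - (2)·-1.2222 - (1)·-1.5000 - (-4)·-0.5000) / (10) = -0.5056
  v = (-9 - (-3)·-0.6000 - (4)·-1.5000 - (1)·-0.5000) / (9) = -0.4778
  w = (-6 - (3)·-0.6000 - (4)·-1.2222 - (2)·-0.5000) / (10) = 0.1689
  t = (-10 - (2)·-0.6000 - (-2)·-1.2222 - (-4)·-1.5000) / (12) = -1.4370
Residual b − A·x = (-6.9053, -5.4552, -1.3870, 7.9752)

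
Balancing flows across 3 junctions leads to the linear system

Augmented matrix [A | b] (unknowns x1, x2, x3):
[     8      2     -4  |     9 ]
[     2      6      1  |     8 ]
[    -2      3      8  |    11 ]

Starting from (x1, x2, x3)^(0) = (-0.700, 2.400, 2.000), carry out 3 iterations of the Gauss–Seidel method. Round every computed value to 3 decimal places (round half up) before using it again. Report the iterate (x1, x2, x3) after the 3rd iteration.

(1.828, 0.450, 1.663)

Iteration 1:
  x1 = (9 - (2)·2.400 - (-4)·2.000) / (8) = 1.525
  x2 = (8 - (2)·1.525 - (1)·2.000) / (6) = 0.492
  x3 = (11 - (-2)·1.525 - (3)·0.492) / (8) = 1.572
Iteration 2:
  x1 = (9 - (2)·0.492 - (-4)·1.572) / (8) = 1.788
  x2 = (8 - (2)·1.788 - (1)·1.572) / (6) = 0.475
  x3 = (11 - (-2)·1.788 - (3)·0.475) / (8) = 1.644
Iteration 3:
  x1 = (9 - (2)·0.475 - (-4)·1.644) / (8) = 1.828
  x2 = (8 - (2)·1.828 - (1)·1.644) / (6) = 0.450
  x3 = (11 - (-2)·1.828 - (3)·0.450) / (8) = 1.663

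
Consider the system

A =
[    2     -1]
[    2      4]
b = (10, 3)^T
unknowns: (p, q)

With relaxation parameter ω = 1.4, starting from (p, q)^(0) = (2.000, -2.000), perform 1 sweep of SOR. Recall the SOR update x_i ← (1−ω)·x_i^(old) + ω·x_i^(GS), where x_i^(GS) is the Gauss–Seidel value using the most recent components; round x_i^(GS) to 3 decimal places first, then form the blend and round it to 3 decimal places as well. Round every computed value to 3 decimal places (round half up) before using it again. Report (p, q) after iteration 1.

(4.800, -1.510)

Iteration 1:
  p: GS value = (10 - (-1)·-2.000) / (2) = 4.000;  p ← (1−ω)·2.000 + ω·4.000 = 4.800
  q: GS value = (3 - (2)·4.800) / (4) = -1.650;  q ← (1−ω)·-2.000 + ω·-1.650 = -1.510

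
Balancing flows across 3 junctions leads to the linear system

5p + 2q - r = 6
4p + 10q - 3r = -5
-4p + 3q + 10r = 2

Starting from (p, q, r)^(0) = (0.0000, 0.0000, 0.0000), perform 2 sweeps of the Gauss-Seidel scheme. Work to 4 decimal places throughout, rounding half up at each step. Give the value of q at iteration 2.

Iteration 1:
  p = (6 - (2)·0.0000 - (-1)·0.0000) / (5) = 1.2000
  q = (-5 - (4)·1.2000 - (-3)·0.0000) / (10) = -0.9800
  r = (2 - (-4)·1.2000 - (3)·-0.9800) / (10) = 0.9740
Iteration 2:
  p = (6 - (2)·-0.9800 - (-1)·0.9740) / (5) = 1.7868
  q = (-5 - (4)·1.7868 - (-3)·0.9740) / (10) = -0.9225
  r = (2 - (-4)·1.7868 - (3)·-0.9225) / (10) = 1.1915

-0.9225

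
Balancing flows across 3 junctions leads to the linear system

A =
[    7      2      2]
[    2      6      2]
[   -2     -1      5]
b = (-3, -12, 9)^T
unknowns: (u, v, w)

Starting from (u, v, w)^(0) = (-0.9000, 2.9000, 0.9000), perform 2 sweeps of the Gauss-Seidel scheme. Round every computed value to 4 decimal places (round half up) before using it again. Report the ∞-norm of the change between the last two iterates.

Iteration 1:
  u = (-3 - (2)·2.9000 - (2)·0.9000) / (7) = -1.5143
  v = (-12 - (2)·-1.5143 - (2)·0.9000) / (6) = -1.7952
  w = (9 - (-2)·-1.5143 - (-1)·-1.7952) / (5) = 0.8352
Iteration 2:
  u = (-3 - (2)·-1.7952 - (2)·0.8352) / (7) = -0.1543
  v = (-12 - (2)·-0.1543 - (2)·0.8352) / (6) = -2.2270
  w = (9 - (-2)·-0.1543 - (-1)·-2.2270) / (5) = 1.2929
Change: (1.3600, -0.4318, 0.4577) → max |·| = 1.3600

1.3600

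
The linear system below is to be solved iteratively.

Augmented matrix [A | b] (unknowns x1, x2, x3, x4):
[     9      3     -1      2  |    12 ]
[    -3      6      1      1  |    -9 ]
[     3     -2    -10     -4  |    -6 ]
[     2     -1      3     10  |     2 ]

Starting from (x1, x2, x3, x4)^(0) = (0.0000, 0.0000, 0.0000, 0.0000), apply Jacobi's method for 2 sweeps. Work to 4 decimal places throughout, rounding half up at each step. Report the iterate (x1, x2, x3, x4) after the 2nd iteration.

Iteration 1:
  x1 = (12 - (3)·0.0000 - (-1)·0.0000 - (2)·0.0000) / (9) = 1.3333
  x2 = (-9 - (-3)·0.0000 - (1)·0.0000 - (1)·0.0000) / (6) = -1.5000
  x3 = (-6 - (3)·0.0000 - (-2)·0.0000 - (-4)·0.0000) / (-10) = 0.6000
  x4 = (2 - (2)·0.0000 - (-1)·0.0000 - (3)·0.0000) / (10) = 0.2000
Iteration 2:
  x1 = (12 - (3)·-1.5000 - (-1)·0.6000 - (2)·0.2000) / (9) = 1.8556
  x2 = (-9 - (-3)·1.3333 - (1)·0.6000 - (1)·0.2000) / (6) = -0.9667
  x3 = (-6 - (3)·1.3333 - (-2)·-1.5000 - (-4)·0.2000) / (-10) = 1.2200
  x4 = (2 - (2)·1.3333 - (-1)·-1.5000 - (3)·0.6000) / (10) = -0.3967

(1.8556, -0.9667, 1.2200, -0.3967)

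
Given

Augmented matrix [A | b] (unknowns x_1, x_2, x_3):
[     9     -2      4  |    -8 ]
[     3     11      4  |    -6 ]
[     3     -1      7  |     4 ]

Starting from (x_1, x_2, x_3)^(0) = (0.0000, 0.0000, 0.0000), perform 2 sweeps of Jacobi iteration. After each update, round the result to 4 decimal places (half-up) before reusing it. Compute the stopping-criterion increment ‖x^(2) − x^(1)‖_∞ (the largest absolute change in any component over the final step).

Iteration 1:
  x_1 = (-8 - (-2)·0.0000 - (4)·0.0000) / (9) = -0.8889
  x_2 = (-6 - (3)·0.0000 - (4)·0.0000) / (11) = -0.5455
  x_3 = (4 - (3)·0.0000 - (-1)·0.0000) / (7) = 0.5714
Iteration 2:
  x_1 = (-8 - (-2)·-0.5455 - (4)·0.5714) / (9) = -1.2641
  x_2 = (-6 - (3)·-0.8889 - (4)·0.5714) / (11) = -0.5108
  x_3 = (4 - (3)·-0.8889 - (-1)·-0.5455) / (7) = 0.8745
Change: (-0.3752, 0.0347, 0.3031) → max |·| = 0.3752

0.3752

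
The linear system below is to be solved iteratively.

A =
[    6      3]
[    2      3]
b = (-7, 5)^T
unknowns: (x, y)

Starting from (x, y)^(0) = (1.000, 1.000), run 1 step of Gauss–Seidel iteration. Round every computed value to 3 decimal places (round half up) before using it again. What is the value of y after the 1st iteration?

2.778

Iteration 1:
  x = (-7 - (3)·1.000) / (6) = -1.667
  y = (5 - (2)·-1.667) / (3) = 2.778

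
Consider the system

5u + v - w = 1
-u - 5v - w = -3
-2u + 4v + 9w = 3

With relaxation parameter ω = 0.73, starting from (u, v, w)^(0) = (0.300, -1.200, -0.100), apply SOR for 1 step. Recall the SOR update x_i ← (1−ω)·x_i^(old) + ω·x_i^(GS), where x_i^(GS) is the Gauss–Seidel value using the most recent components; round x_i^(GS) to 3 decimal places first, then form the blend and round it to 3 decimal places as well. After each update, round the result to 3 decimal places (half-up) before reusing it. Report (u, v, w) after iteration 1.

(0.388, 0.072, 0.256)

Iteration 1:
  u: GS value = (1 - (1)·-1.200 - (-1)·-0.100) / (5) = 0.420;  u ← (1−ω)·0.300 + ω·0.420 = 0.388
  v: GS value = (-3 - (-1)·0.388 - (-1)·-0.100) / (-5) = 0.542;  v ← (1−ω)·-1.200 + ω·0.542 = 0.072
  w: GS value = (3 - (-2)·0.388 - (4)·0.072) / (9) = 0.388;  w ← (1−ω)·-0.100 + ω·0.388 = 0.256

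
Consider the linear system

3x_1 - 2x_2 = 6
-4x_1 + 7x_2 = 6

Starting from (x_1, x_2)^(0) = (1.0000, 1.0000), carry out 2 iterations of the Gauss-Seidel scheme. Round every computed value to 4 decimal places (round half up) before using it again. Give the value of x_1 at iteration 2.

3.5873

Iteration 1:
  x_1 = (6 - (-2)·1.0000) / (3) = 2.6667
  x_2 = (6 - (-4)·2.6667) / (7) = 2.3810
Iteration 2:
  x_1 = (6 - (-2)·2.3810) / (3) = 3.5873
  x_2 = (6 - (-4)·3.5873) / (7) = 2.9070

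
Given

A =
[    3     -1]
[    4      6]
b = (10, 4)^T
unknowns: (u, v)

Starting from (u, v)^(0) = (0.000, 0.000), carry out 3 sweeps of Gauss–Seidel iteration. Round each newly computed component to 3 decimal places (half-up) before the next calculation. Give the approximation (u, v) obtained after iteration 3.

(2.930, -1.287)

Iteration 1:
  u = (10 - (-1)·0.000) / (3) = 3.333
  v = (4 - (4)·3.333) / (6) = -1.555
Iteration 2:
  u = (10 - (-1)·-1.555) / (3) = 2.815
  v = (4 - (4)·2.815) / (6) = -1.210
Iteration 3:
  u = (10 - (-1)·-1.210) / (3) = 2.930
  v = (4 - (4)·2.930) / (6) = -1.287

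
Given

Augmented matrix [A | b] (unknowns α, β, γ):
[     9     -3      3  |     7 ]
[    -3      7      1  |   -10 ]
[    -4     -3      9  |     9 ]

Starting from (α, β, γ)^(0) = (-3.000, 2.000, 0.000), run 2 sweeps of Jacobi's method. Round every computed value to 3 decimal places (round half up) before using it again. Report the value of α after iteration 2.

Iteration 1:
  α = (7 - (-3)·2.000 - (3)·0.000) / (9) = 1.444
  β = (-10 - (-3)·-3.000 - (1)·0.000) / (7) = -2.714
  γ = (9 - (-4)·-3.000 - (-3)·2.000) / (9) = 0.333
Iteration 2:
  α = (7 - (-3)·-2.714 - (3)·0.333) / (9) = -0.238
  β = (-10 - (-3)·1.444 - (1)·0.333) / (7) = -0.857
  γ = (9 - (-4)·1.444 - (-3)·-2.714) / (9) = 0.737

-0.238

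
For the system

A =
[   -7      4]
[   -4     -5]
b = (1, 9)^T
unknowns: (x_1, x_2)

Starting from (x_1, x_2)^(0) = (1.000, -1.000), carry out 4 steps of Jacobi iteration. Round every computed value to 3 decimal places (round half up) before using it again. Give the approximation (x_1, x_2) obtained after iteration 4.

(-0.427, -1.124)

Iteration 1:
  x_1 = (1 - (4)·-1.000) / (-7) = -0.714
  x_2 = (9 - (-4)·1.000) / (-5) = -2.600
Iteration 2:
  x_1 = (1 - (4)·-2.600) / (-7) = -1.629
  x_2 = (9 - (-4)·-0.714) / (-5) = -1.229
Iteration 3:
  x_1 = (1 - (4)·-1.229) / (-7) = -0.845
  x_2 = (9 - (-4)·-1.629) / (-5) = -0.497
Iteration 4:
  x_1 = (1 - (4)·-0.497) / (-7) = -0.427
  x_2 = (9 - (-4)·-0.845) / (-5) = -1.124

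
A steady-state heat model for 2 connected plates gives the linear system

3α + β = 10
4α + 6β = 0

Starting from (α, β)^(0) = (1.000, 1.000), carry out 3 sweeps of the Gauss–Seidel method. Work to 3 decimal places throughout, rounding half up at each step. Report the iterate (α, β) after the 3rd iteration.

Iteration 1:
  α = (10 - (1)·1.000) / (3) = 3.000
  β = (0 - (4)·3.000) / (6) = -2.000
Iteration 2:
  α = (10 - (1)·-2.000) / (3) = 4.000
  β = (0 - (4)·4.000) / (6) = -2.667
Iteration 3:
  α = (10 - (1)·-2.667) / (3) = 4.222
  β = (0 - (4)·4.222) / (6) = -2.815

(4.222, -2.815)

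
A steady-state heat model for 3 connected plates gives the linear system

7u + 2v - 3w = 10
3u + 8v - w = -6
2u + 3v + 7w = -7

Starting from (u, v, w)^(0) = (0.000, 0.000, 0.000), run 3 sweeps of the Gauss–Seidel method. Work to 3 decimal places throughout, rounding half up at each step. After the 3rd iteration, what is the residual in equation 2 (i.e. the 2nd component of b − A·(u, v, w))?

-0.009

Iteration 1:
  u = (10 - (2)·0.000 - (-3)·0.000) / (7) = 1.429
  v = (-6 - (3)·1.429 - (-1)·0.000) / (8) = -1.286
  w = (-7 - (2)·1.429 - (3)·-1.286) / (7) = -0.857
Iteration 2:
  u = (10 - (2)·-1.286 - (-3)·-0.857) / (7) = 1.429
  v = (-6 - (3)·1.429 - (-1)·-0.857) / (8) = -1.393
  w = (-7 - (2)·1.429 - (3)·-1.393) / (7) = -0.811
Iteration 3:
  u = (10 - (2)·-1.393 - (-3)·-0.811) / (7) = 1.479
  v = (-6 - (3)·1.479 - (-1)·-0.811) / (8) = -1.406
  w = (-7 - (2)·1.479 - (3)·-1.406) / (7) = -0.820
Residual b − A·x = (-0.001, -0.009, 0.000)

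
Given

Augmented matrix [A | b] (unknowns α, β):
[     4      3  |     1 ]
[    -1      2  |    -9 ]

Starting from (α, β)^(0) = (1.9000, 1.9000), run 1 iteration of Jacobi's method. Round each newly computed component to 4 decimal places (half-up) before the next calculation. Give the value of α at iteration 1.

-1.1750

Iteration 1:
  α = (1 - (3)·1.9000) / (4) = -1.1750
  β = (-9 - (-1)·1.9000) / (2) = -3.5500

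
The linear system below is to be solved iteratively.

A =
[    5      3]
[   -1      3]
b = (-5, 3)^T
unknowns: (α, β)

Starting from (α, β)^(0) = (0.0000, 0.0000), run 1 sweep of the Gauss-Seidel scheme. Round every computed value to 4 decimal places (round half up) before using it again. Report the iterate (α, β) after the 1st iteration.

Iteration 1:
  α = (-5 - (3)·0.0000) / (5) = -1.0000
  β = (3 - (-1)·-1.0000) / (3) = 0.6667

(-1.0000, 0.6667)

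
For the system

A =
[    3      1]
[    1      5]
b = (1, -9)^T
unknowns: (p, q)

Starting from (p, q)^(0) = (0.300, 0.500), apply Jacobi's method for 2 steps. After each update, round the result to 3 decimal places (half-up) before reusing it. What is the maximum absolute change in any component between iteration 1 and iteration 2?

Iteration 1:
  p = (1 - (1)·0.500) / (3) = 0.167
  q = (-9 - (1)·0.300) / (5) = -1.860
Iteration 2:
  p = (1 - (1)·-1.860) / (3) = 0.953
  q = (-9 - (1)·0.167) / (5) = -1.833
Change: (0.786, 0.027) → max |·| = 0.786

0.786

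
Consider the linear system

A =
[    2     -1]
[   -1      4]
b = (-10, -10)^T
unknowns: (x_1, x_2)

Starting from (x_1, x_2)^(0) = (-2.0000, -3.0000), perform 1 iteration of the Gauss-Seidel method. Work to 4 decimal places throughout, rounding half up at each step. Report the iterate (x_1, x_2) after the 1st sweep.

(-6.5000, -4.1250)

Iteration 1:
  x_1 = (-10 - (-1)·-3.0000) / (2) = -6.5000
  x_2 = (-10 - (-1)·-6.5000) / (4) = -4.1250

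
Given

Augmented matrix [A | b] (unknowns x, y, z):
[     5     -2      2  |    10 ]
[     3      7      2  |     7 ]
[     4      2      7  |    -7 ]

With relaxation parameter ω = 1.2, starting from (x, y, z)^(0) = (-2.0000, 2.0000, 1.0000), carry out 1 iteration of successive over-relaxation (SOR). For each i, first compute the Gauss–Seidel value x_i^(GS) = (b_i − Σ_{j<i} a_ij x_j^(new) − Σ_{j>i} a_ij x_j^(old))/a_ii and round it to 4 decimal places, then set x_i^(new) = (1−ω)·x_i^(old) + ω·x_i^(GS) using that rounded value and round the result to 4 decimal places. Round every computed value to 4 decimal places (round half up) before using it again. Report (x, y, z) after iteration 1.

(3.2800, -1.2297, -3.2275)

Iteration 1:
  x: GS value = (10 - (-2)·2.0000 - (2)·1.0000) / (5) = 2.4000;  x ← (1−ω)·-2.0000 + ω·2.4000 = 3.2800
  y: GS value = (7 - (3)·3.2800 - (2)·1.0000) / (7) = -0.6914;  y ← (1−ω)·2.0000 + ω·-0.6914 = -1.2297
  z: GS value = (-7 - (4)·3.2800 - (2)·-1.2297) / (7) = -2.5229;  z ← (1−ω)·1.0000 + ω·-2.5229 = -3.2275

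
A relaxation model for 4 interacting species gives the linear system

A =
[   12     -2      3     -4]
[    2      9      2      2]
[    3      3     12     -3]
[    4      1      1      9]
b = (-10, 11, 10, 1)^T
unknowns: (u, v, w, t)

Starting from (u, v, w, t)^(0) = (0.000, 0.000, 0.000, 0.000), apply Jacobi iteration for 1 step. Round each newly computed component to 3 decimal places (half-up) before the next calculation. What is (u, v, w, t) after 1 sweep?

Iteration 1:
  u = (-10 - (-2)·0.000 - (3)·0.000 - (-4)·0.000) / (12) = -0.833
  v = (11 - (2)·0.000 - (2)·0.000 - (2)·0.000) / (9) = 1.222
  w = (10 - (3)·0.000 - (3)·0.000 - (-3)·0.000) / (12) = 0.833
  t = (1 - (4)·0.000 - (1)·0.000 - (1)·0.000) / (9) = 0.111

(-0.833, 1.222, 0.833, 0.111)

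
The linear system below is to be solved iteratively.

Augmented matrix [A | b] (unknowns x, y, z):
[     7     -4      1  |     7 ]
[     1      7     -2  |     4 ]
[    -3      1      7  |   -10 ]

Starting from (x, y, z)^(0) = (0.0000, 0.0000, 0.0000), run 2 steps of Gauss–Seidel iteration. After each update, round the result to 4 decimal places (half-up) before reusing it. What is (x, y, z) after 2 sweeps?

(1.3965, 0.0687, -0.8399)

Iteration 1:
  x = (7 - (-4)·0.0000 - (1)·0.0000) / (7) = 1.0000
  y = (4 - (1)·1.0000 - (-2)·0.0000) / (7) = 0.4286
  z = (-10 - (-3)·1.0000 - (1)·0.4286) / (7) = -1.0612
Iteration 2:
  x = (7 - (-4)·0.4286 - (1)·-1.0612) / (7) = 1.3965
  y = (4 - (1)·1.3965 - (-2)·-1.0612) / (7) = 0.0687
  z = (-10 - (-3)·1.3965 - (1)·0.0687) / (7) = -0.8399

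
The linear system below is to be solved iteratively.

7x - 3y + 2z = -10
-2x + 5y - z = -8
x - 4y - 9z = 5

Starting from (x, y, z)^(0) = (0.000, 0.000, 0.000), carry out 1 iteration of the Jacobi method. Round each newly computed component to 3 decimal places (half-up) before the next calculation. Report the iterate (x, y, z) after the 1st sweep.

(-1.429, -1.600, -0.556)

Iteration 1:
  x = (-10 - (-3)·0.000 - (2)·0.000) / (7) = -1.429
  y = (-8 - (-2)·0.000 - (-1)·0.000) / (5) = -1.600
  z = (5 - (1)·0.000 - (-4)·0.000) / (-9) = -0.556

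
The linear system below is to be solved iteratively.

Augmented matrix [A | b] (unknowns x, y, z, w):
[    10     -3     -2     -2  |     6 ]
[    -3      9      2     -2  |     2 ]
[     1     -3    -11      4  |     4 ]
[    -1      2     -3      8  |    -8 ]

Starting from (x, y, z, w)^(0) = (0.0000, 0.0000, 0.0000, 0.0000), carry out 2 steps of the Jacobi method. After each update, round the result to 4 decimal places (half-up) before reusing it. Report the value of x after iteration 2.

Iteration 1:
  x = (6 - (-3)·0.0000 - (-2)·0.0000 - (-2)·0.0000) / (10) = 0.6000
  y = (2 - (-3)·0.0000 - (2)·0.0000 - (-2)·0.0000) / (9) = 0.2222
  z = (4 - (1)·0.0000 - (-3)·0.0000 - (4)·0.0000) / (-11) = -0.3636
  w = (-8 - (-1)·0.0000 - (2)·0.0000 - (-3)·0.0000) / (8) = -1.0000
Iteration 2:
  x = (6 - (-3)·0.2222 - (-2)·-0.3636 - (-2)·-1.0000) / (10) = 0.3939
  y = (2 - (-3)·0.6000 - (2)·-0.3636 - (-2)·-1.0000) / (9) = 0.2808
  z = (4 - (1)·0.6000 - (-3)·0.2222 - (4)·-1.0000) / (-11) = -0.7333
  w = (-8 - (-1)·0.6000 - (2)·0.2222 - (-3)·-0.3636) / (8) = -1.1169

0.3939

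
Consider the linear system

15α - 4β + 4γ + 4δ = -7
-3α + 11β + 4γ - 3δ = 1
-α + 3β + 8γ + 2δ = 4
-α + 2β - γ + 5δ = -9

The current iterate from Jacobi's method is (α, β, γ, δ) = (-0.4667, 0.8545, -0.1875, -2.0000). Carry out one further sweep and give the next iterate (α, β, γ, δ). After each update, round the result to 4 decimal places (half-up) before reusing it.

One sweep:
  α = (-7 - (-4)·0.8545 - (4)·-0.1875 - (4)·-2.0000) / (15) = 0.3445
  β = (1 - (-3)·-0.4667 - (4)·-0.1875 - (-3)·-2.0000) / (11) = -0.5136
  γ = (4 - (-1)·-0.4667 - (3)·0.8545 - (2)·-2.0000) / (8) = 0.6212
  δ = (-9 - (-1)·-0.4667 - (2)·0.8545 - (-1)·-0.1875) / (5) = -2.2726

(0.3445, -0.5136, 0.6212, -2.2726)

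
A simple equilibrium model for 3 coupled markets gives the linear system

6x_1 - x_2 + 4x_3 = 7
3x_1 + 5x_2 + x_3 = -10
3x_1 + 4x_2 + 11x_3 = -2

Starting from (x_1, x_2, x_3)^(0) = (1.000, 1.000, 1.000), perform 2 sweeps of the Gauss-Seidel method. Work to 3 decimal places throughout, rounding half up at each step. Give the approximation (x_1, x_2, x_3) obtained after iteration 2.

(0.345, -2.323, 0.569)

Iteration 1:
  x_1 = (7 - (-1)·1.000 - (4)·1.000) / (6) = 0.667
  x_2 = (-10 - (3)·0.667 - (1)·1.000) / (5) = -2.600
  x_3 = (-2 - (3)·0.667 - (4)·-2.600) / (11) = 0.582
Iteration 2:
  x_1 = (7 - (-1)·-2.600 - (4)·0.582) / (6) = 0.345
  x_2 = (-10 - (3)·0.345 - (1)·0.582) / (5) = -2.323
  x_3 = (-2 - (3)·0.345 - (4)·-2.323) / (11) = 0.569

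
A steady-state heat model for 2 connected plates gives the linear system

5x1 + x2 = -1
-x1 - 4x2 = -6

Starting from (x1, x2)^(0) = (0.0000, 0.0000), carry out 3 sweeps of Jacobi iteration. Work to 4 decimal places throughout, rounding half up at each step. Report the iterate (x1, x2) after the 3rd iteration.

(-0.5100, 1.6250)

Iteration 1:
  x1 = (-1 - (1)·0.0000) / (5) = -0.2000
  x2 = (-6 - (-1)·0.0000) / (-4) = 1.5000
Iteration 2:
  x1 = (-1 - (1)·1.5000) / (5) = -0.5000
  x2 = (-6 - (-1)·-0.2000) / (-4) = 1.5500
Iteration 3:
  x1 = (-1 - (1)·1.5500) / (5) = -0.5100
  x2 = (-6 - (-1)·-0.5000) / (-4) = 1.6250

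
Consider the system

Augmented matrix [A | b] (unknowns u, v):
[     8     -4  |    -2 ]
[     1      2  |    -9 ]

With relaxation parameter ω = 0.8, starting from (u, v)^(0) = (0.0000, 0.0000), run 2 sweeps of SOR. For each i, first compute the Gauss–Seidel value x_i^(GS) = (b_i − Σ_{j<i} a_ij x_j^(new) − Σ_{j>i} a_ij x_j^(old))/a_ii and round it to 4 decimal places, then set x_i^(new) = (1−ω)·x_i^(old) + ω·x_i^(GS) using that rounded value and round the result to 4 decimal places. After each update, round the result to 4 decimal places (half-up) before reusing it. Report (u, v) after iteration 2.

(-1.6480, -3.6448)

Iteration 1:
  u: GS value = (-2 - (-4)·0.0000) / (8) = -0.2500;  u ← (1−ω)·0.0000 + ω·-0.2500 = -0.2000
  v: GS value = (-9 - (1)·-0.2000) / (2) = -4.4000;  v ← (1−ω)·0.0000 + ω·-4.4000 = -3.5200
Iteration 2:
  u: GS value = (-2 - (-4)·-3.5200) / (8) = -2.0100;  u ← (1−ω)·-0.2000 + ω·-2.0100 = -1.6480
  v: GS value = (-9 - (1)·-1.6480) / (2) = -3.6760;  v ← (1−ω)·-3.5200 + ω·-3.6760 = -3.6448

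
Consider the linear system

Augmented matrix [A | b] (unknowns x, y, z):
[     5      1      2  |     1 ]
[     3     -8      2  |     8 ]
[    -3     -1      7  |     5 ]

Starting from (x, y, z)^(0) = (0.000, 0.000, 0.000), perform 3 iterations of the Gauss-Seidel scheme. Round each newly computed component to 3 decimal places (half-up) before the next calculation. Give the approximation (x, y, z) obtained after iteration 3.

Iteration 1:
  x = (1 - (1)·0.000 - (2)·0.000) / (5) = 0.200
  y = (8 - (3)·0.200 - (2)·0.000) / (-8) = -0.925
  z = (5 - (-3)·0.200 - (-1)·-0.925) / (7) = 0.668
Iteration 2:
  x = (1 - (1)·-0.925 - (2)·0.668) / (5) = 0.118
  y = (8 - (3)·0.118 - (2)·0.668) / (-8) = -0.789
  z = (5 - (-3)·0.118 - (-1)·-0.789) / (7) = 0.652
Iteration 3:
  x = (1 - (1)·-0.789 - (2)·0.652) / (5) = 0.097
  y = (8 - (3)·0.097 - (2)·0.652) / (-8) = -0.801
  z = (5 - (-3)·0.097 - (-1)·-0.801) / (7) = 0.641

(0.097, -0.801, 0.641)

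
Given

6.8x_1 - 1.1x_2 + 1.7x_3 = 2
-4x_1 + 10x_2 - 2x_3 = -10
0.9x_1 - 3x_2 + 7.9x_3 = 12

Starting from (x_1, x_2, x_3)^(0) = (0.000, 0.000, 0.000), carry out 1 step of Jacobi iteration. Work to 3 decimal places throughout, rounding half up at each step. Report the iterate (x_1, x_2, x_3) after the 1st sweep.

Iteration 1:
  x_1 = (2 - (-1.1)·0.000 - (1.7)·0.000) / (6.8) = 0.294
  x_2 = (-10 - (-4)·0.000 - (-2)·0.000) / (10) = -1.000
  x_3 = (12 - (0.9)·0.000 - (-3)·0.000) / (7.9) = 1.519

(0.294, -1.000, 1.519)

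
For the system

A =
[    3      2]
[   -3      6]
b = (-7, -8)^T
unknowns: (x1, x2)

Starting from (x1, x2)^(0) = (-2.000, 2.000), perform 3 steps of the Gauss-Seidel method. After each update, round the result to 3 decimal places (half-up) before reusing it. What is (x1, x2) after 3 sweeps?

Iteration 1:
  x1 = (-7 - (2)·2.000) / (3) = -3.667
  x2 = (-8 - (-3)·-3.667) / (6) = -3.167
Iteration 2:
  x1 = (-7 - (2)·-3.167) / (3) = -0.222
  x2 = (-8 - (-3)·-0.222) / (6) = -1.444
Iteration 3:
  x1 = (-7 - (2)·-1.444) / (3) = -1.371
  x2 = (-8 - (-3)·-1.371) / (6) = -2.019

(-1.371, -2.019)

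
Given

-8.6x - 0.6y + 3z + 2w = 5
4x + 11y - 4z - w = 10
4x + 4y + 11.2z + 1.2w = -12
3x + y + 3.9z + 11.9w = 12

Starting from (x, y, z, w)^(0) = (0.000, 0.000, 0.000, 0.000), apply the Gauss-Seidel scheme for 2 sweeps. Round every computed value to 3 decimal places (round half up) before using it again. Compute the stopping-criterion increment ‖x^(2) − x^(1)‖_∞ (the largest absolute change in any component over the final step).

Iteration 1:
  x = (5 - (-0.6)·0.000 - (3)·0.000 - (2)·0.000) / (-8.6) = -0.581
  y = (10 - (4)·-0.581 - (-4)·0.000 - (-1)·0.000) / (11) = 1.120
  z = (-12 - (4)·-0.581 - (4)·1.120 - (1.2)·0.000) / (11.2) = -1.264
  w = (12 - (3)·-0.581 - (1)·1.120 - (3.9)·-1.264) / (11.9) = 1.475
Iteration 2:
  x = (5 - (-0.6)·1.120 - (3)·-1.264 - (2)·1.475) / (-8.6) = -0.757
  y = (10 - (4)·-0.757 - (-4)·-1.264 - (-1)·1.475) / (11) = 0.859
  z = (-12 - (4)·-0.757 - (4)·0.859 - (1.2)·1.475) / (11.2) = -1.266
  w = (12 - (3)·-0.757 - (1)·0.859 - (3.9)·-1.266) / (11.9) = 1.542
Change: (-0.176, -0.261, -0.002, 0.067) → max |·| = 0.261

0.261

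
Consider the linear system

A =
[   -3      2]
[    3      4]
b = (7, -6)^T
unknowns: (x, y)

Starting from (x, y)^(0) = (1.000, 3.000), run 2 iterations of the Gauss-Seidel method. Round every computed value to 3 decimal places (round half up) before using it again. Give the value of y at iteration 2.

0.875

Iteration 1:
  x = (7 - (2)·3.000) / (-3) = -0.333
  y = (-6 - (3)·-0.333) / (4) = -1.250
Iteration 2:
  x = (7 - (2)·-1.250) / (-3) = -3.167
  y = (-6 - (3)·-3.167) / (4) = 0.875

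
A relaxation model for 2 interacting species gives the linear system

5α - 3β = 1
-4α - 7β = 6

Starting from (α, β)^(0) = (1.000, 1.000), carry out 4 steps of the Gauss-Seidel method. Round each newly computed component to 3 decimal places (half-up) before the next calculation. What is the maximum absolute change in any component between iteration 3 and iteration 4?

Iteration 1:
  α = (1 - (-3)·1.000) / (5) = 0.800
  β = (6 - (-4)·0.800) / (-7) = -1.314
Iteration 2:
  α = (1 - (-3)·-1.314) / (5) = -0.588
  β = (6 - (-4)·-0.588) / (-7) = -0.521
Iteration 3:
  α = (1 - (-3)·-0.521) / (5) = -0.113
  β = (6 - (-4)·-0.113) / (-7) = -0.793
Iteration 4:
  α = (1 - (-3)·-0.793) / (5) = -0.276
  β = (6 - (-4)·-0.276) / (-7) = -0.699
Change: (-0.163, 0.094) → max |·| = 0.163

0.163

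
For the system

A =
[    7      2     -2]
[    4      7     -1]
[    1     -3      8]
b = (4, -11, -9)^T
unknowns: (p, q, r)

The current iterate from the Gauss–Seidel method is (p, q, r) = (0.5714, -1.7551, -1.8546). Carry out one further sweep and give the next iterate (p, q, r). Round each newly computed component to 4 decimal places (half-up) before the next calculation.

One sweep:
  p = (4 - (2)·-1.7551 - (-2)·-1.8546) / (7) = 0.5430
  q = (-11 - (4)·0.5430 - (-1)·-1.8546) / (7) = -2.1467
  r = (-9 - (1)·0.5430 - (-3)·-2.1467) / (8) = -1.9979

(0.5430, -2.1467, -1.9979)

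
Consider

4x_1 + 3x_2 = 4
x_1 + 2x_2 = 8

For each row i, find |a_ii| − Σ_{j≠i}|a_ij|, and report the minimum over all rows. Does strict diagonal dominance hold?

1

row 1: |4| − (3) = 1
row 2: |2| − (1) = 1
minimum over rows = 1 → strictly diagonally dominant (convergence guaranteed)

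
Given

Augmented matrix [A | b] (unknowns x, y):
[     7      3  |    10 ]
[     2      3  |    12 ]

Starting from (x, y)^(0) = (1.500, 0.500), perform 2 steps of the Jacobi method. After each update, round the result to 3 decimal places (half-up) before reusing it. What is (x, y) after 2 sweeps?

Iteration 1:
  x = (10 - (3)·0.500) / (7) = 1.214
  y = (12 - (2)·1.500) / (3) = 3.000
Iteration 2:
  x = (10 - (3)·3.000) / (7) = 0.143
  y = (12 - (2)·1.214) / (3) = 3.191

(0.143, 3.191)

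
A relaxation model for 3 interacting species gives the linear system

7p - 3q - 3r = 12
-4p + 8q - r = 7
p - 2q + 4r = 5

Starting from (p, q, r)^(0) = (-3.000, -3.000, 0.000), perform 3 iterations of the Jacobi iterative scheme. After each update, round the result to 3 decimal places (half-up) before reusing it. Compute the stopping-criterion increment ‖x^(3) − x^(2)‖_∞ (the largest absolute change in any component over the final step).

0.903

Iteration 1:
  p = (12 - (-3)·-3.000 - (-3)·0.000) / (7) = 0.429
  q = (7 - (-4)·-3.000 - (-1)·0.000) / (8) = -0.625
  r = (5 - (1)·-3.000 - (-2)·-3.000) / (4) = 0.500
Iteration 2:
  p = (12 - (-3)·-0.625 - (-3)·0.500) / (7) = 1.661
  q = (7 - (-4)·0.429 - (-1)·0.500) / (8) = 1.152
  r = (5 - (1)·0.429 - (-2)·-0.625) / (4) = 0.830
Iteration 3:
  p = (12 - (-3)·1.152 - (-3)·0.830) / (7) = 2.564
  q = (7 - (-4)·1.661 - (-1)·0.830) / (8) = 1.809
  r = (5 - (1)·1.661 - (-2)·1.152) / (4) = 1.411
Change: (0.903, 0.657, 0.581) → max |·| = 0.903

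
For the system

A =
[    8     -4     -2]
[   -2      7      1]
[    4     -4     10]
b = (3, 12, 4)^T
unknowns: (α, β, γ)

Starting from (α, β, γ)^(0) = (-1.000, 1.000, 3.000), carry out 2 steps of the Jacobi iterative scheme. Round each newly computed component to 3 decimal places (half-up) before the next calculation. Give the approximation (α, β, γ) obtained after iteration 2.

Iteration 1:
  α = (3 - (-4)·1.000 - (-2)·3.000) / (8) = 1.625
  β = (12 - (-2)·-1.000 - (1)·3.000) / (7) = 1.000
  γ = (4 - (4)·-1.000 - (-4)·1.000) / (10) = 1.200
Iteration 2:
  α = (3 - (-4)·1.000 - (-2)·1.200) / (8) = 1.175
  β = (12 - (-2)·1.625 - (1)·1.200) / (7) = 2.007
  γ = (4 - (4)·1.625 - (-4)·1.000) / (10) = 0.150

(1.175, 2.007, 0.150)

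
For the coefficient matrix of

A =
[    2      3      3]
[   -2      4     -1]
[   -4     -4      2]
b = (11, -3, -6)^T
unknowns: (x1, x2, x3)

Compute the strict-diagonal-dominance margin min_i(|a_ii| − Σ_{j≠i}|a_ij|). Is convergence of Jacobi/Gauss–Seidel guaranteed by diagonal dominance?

row 1: |2| − (3+3) = -4
row 2: |4| − (2+1) = 1
row 3: |2| − (4+4) = -6
minimum over rows = -6 → not strictly diagonally dominant

-6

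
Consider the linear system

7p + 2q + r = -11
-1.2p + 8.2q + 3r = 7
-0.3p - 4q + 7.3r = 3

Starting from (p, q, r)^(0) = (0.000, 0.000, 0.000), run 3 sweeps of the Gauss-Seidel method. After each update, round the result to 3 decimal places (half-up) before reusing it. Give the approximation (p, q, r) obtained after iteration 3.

Iteration 1:
  p = (-11 - (2)·0.000 - (1)·0.000) / (7) = -1.571
  q = (7 - (-1.2)·-1.571 - (3)·0.000) / (8.2) = 0.624
  r = (3 - (-0.3)·-1.571 - (-4)·0.624) / (7.3) = 0.688
Iteration 2:
  p = (-11 - (2)·0.624 - (1)·0.688) / (7) = -1.848
  q = (7 - (-1.2)·-1.848 - (3)·0.688) / (8.2) = 0.332
  r = (3 - (-0.3)·-1.848 - (-4)·0.332) / (7.3) = 0.517
Iteration 3:
  p = (-11 - (2)·0.332 - (1)·0.517) / (7) = -1.740
  q = (7 - (-1.2)·-1.740 - (3)·0.517) / (8.2) = 0.410
  r = (3 - (-0.3)·-1.740 - (-4)·0.410) / (7.3) = 0.564

(-1.740, 0.410, 0.564)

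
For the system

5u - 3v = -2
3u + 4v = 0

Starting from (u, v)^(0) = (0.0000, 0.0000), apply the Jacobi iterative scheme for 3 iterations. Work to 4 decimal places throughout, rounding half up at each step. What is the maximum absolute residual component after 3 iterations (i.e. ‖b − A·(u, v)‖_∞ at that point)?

0.5400

Iteration 1:
  u = (-2 - (-3)·0.0000) / (5) = -0.4000
  v = (0 - (3)·0.0000) / (4) = 0.0000
Iteration 2:
  u = (-2 - (-3)·0.0000) / (5) = -0.4000
  v = (0 - (3)·-0.4000) / (4) = 0.3000
Iteration 3:
  u = (-2 - (-3)·0.3000) / (5) = -0.2200
  v = (0 - (3)·-0.4000) / (4) = 0.3000
Residual b − A·x = (0.0000, -0.5400); ∞-norm = 0.5400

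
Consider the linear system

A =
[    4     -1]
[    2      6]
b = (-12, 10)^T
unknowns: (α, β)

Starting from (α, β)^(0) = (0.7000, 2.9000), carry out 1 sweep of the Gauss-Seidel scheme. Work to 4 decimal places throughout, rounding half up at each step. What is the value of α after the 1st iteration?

Iteration 1:
  α = (-12 - (-1)·2.9000) / (4) = -2.2750
  β = (10 - (2)·-2.2750) / (6) = 2.4250

-2.2750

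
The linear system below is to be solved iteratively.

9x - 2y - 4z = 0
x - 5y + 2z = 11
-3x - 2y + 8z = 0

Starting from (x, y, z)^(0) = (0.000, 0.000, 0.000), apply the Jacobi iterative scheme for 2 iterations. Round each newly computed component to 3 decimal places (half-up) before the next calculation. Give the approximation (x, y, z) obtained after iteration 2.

(-0.489, -2.200, -0.550)

Iteration 1:
  x = (0 - (-2)·0.000 - (-4)·0.000) / (9) = 0.000
  y = (11 - (1)·0.000 - (2)·0.000) / (-5) = -2.200
  z = (0 - (-3)·0.000 - (-2)·0.000) / (8) = 0.000
Iteration 2:
  x = (0 - (-2)·-2.200 - (-4)·0.000) / (9) = -0.489
  y = (11 - (1)·0.000 - (2)·0.000) / (-5) = -2.200
  z = (0 - (-3)·0.000 - (-2)·-2.200) / (8) = -0.550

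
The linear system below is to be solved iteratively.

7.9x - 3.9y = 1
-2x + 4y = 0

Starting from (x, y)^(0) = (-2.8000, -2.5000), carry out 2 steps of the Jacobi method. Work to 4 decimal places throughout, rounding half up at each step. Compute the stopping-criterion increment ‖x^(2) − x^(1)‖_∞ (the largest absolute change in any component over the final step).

Iteration 1:
  x = (1 - (-3.9)·-2.5000) / (7.9) = -1.1076
  y = (0 - (-2)·-2.8000) / (4) = -1.4000
Iteration 2:
  x = (1 - (-3.9)·-1.4000) / (7.9) = -0.5646
  y = (0 - (-2)·-1.1076) / (4) = -0.5538
Change: (0.5430, 0.8462) → max |·| = 0.8462

0.8462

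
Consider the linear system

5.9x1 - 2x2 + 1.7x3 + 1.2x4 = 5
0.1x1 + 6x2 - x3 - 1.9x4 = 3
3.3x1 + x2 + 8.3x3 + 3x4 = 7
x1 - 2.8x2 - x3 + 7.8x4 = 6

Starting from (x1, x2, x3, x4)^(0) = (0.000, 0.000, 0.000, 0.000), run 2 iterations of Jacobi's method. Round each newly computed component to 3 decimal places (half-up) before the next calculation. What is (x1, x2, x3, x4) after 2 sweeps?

(0.618, 0.870, 0.168, 0.948)

Iteration 1:
  x1 = (5 - (-2)·0.000 - (1.7)·0.000 - (1.2)·0.000) / (5.9) = 0.847
  x2 = (3 - (0.1)·0.000 - (-1)·0.000 - (-1.9)·0.000) / (6) = 0.500
  x3 = (7 - (3.3)·0.000 - (1)·0.000 - (3)·0.000) / (8.3) = 0.843
  x4 = (6 - (1)·0.000 - (-2.8)·0.000 - (-1)·0.000) / (7.8) = 0.769
Iteration 2:
  x1 = (5 - (-2)·0.500 - (1.7)·0.843 - (1.2)·0.769) / (5.9) = 0.618
  x2 = (3 - (0.1)·0.847 - (-1)·0.843 - (-1.9)·0.769) / (6) = 0.870
  x3 = (7 - (3.3)·0.847 - (1)·0.500 - (3)·0.769) / (8.3) = 0.168
  x4 = (6 - (1)·0.847 - (-2.8)·0.500 - (-1)·0.843) / (7.8) = 0.948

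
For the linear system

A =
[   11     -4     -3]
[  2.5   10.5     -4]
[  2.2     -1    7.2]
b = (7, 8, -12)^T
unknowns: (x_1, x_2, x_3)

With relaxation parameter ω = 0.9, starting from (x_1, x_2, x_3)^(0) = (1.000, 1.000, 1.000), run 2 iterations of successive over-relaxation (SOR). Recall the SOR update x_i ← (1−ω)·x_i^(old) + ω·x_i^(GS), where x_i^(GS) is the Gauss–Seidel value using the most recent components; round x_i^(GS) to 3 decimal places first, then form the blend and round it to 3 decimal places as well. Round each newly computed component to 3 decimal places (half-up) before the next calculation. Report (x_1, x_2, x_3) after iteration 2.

Iteration 1:
  x_1: GS value = (7 - (-4)·1.000 - (-3)·1.000) / (11) = 1.273;  x_1 ← (1−ω)·1.000 + ω·1.273 = 1.246
  x_2: GS value = (8 - (2.5)·1.246 - (-4)·1.000) / (10.5) = 0.846;  x_2 ← (1−ω)·1.000 + ω·0.846 = 0.861
  x_3: GS value = (-12 - (2.2)·1.246 - (-1)·0.861) / (7.2) = -1.928;  x_3 ← (1−ω)·1.000 + ω·-1.928 = -1.635
Iteration 2:
  x_1: GS value = (7 - (-4)·0.861 - (-3)·-1.635) / (11) = 0.504;  x_1 ← (1−ω)·1.246 + ω·0.504 = 0.578
  x_2: GS value = (8 - (2.5)·0.578 - (-4)·-1.635) / (10.5) = 0.001;  x_2 ← (1−ω)·0.861 + ω·0.001 = 0.087
  x_3: GS value = (-12 - (2.2)·0.578 - (-1)·0.087) / (7.2) = -1.831;  x_3 ← (1−ω)·-1.635 + ω·-1.831 = -1.811

(0.578, 0.087, -1.811)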